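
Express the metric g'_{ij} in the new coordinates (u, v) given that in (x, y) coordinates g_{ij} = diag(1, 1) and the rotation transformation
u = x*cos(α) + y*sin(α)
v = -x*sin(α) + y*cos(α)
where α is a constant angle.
Invert the transformation: x = u*cos(α) - v*sin(α), y = u*sin(α) + v*cos(α)
g'_{ij} = (∂x^k/∂x'^i)(∂x^l/∂x'^j) g_{kl}; with g_{kl} = δ_{kl} this is Σ_k (∂x^k/∂x'^i)(∂x^k/∂x'^j).
Jacobian: ∂x/∂u = cos(α), ∂x/∂v = -sin(α), ∂y/∂u = sin(α), ∂y/∂v = cos(α)
g'_{uu} = (cos(α))(cos(α)) + (sin(α))(sin(α)) = 1
g'_{uv} = (cos(α))(-sin(α)) + (sin(α))(cos(α)) = 0
g'_{vv} = (-sin(α))(-sin(α)) + (cos(α))(cos(α)) = 1
g'_{ij} = diag(1, 1)
The Euclidean metric is invariant under rotations.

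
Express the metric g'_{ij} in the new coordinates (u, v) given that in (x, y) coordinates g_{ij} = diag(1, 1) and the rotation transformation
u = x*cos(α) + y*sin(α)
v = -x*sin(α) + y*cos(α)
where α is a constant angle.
Invert the transformation: x = u*cos(α) - v*sin(α), y = u*sin(α) + v*cos(α)
g'_{ij} = (∂x^k/∂x'^i)(∂x^l/∂x'^j) g_{kl}; with g_{kl} = δ_{kl} this is Σ_k (∂x^k/∂x'^i)(∂x^k/∂x'^j).
Jacobian: ∂x/∂u = cos(α), ∂x/∂v = -sin(α), ∂y/∂u = sin(α), ∂y/∂v = cos(α)
g'_{uu} = (cos(α))(cos(α)) + (sin(α))(sin(α)) = 1
g'_{uv} = (cos(α))(-sin(α)) + (sin(α))(cos(α)) = 0
g'_{vv} = (-sin(α))(-sin(α)) + (cos(α))(cos(α)) = 1
g'_{ij} = diag(1, 1)
The Euclidean metric is invariant under rotations.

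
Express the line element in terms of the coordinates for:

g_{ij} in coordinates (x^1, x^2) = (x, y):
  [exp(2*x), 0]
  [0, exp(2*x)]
ds^2 = g_{ij} dx^i dx^j; only the non-zero components contribute.
ds^2 = exp(2*x) dx^2 + exp(2*x) dy^2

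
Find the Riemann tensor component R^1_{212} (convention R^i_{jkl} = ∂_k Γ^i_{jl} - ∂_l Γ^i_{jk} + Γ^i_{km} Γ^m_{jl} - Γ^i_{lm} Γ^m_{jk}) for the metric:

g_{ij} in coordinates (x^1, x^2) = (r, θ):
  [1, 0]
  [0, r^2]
Non-zero Christoffel symbols (Γ^k_{ij} = Γ^k_{ji}):
Γ^r_{θ θ} = -r
Γ^θ_{r θ} = 1/r
R^r_{θ r θ} = ∂_r Γ^r_{θ θ} - ∂_θ Γ^r_{θ r} + Γ^r_{r m} Γ^m_{θ θ} - Γ^r_{θ m} Γ^m_{θ r}
  = (-1) - (0) + (0) - (-1) = 0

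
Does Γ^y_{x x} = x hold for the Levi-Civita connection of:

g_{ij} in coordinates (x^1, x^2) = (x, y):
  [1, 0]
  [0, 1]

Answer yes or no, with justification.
Γ^y_{x x} = (1/2) g^{yy} (∂_x g_{yx} + ∂_x g_{yx} - ∂_y g_{xx}) = (1/2)(1)((0) + (0) - (0)) = 0
This differs from the proposed value x.
No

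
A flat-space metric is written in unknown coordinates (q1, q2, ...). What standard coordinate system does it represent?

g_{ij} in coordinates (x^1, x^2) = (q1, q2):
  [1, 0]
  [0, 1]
All components are constant and the metric is the identity, i.e. orthonormal rectilinear coordinates.
Cartesian (2D) coordinates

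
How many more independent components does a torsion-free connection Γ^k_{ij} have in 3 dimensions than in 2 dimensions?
Independent components in n dimensions: n × n(n+1)/2 = n^2(n+1)/2.
3D: 3 × 6 = 18
2D: 2 × 3 = 6
Difference = 18 - 6 = 12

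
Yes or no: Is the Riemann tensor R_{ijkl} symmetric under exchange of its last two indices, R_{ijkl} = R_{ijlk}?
It is antisymmetric in the last pair: R_{ijkl} = -R_{ijlk}.
No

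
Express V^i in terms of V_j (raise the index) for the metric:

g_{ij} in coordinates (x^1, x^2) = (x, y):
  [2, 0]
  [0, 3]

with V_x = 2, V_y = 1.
Inverse metric (diagonal): g^{xx} = 1/2, g^{yy} = 1/3
V^i = g^{ij} V_j:
V^x = (1/2)(2) + (0)(1) = 1
V^y = (0)(2) + (1/3)(1) = 1/3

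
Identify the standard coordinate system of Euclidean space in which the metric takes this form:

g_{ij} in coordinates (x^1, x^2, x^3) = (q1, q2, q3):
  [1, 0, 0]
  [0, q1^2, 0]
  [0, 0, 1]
The line element ds^2 = dq1^2 + q1^2 dq2^2 + dq3^2 is dr^2 + r^2 dθ^2 + dz^2 with q1 = r, q2 = θ, q3 = z.
cylindrical coordinates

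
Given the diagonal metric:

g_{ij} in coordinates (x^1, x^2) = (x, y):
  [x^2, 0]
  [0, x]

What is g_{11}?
With x^1 = x, x^2 = y, g_{11} = g_{xx} is the row-1, column-1 entry of the matrix.
g_{11} = x^2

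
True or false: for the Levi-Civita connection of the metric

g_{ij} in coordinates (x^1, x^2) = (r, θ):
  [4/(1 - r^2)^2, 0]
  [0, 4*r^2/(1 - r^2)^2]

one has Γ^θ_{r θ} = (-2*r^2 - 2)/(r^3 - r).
Γ^θ_{r θ} = (1/2) g^{θθ} (∂_r g_{θθ} + ∂_θ g_{θr} - ∂_θ g_{rθ}) = (1/2)((1 - r^2)^2/(4*r^2))((-8*(r^3 + r)/(r^2 - 1)^3) + (0) - (0)) = (-r^2 - 1)/(r^3 - r)
This differs from the proposed value (-2*r^2 - 2)/(r^3 - r).
False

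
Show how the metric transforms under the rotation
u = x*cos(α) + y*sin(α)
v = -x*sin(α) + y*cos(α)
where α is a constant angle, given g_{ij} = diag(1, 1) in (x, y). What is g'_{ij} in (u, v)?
Invert the transformation: x = u*cos(α) - v*sin(α), y = u*sin(α) + v*cos(α)
g'_{ij} = (∂x^k/∂x'^i)(∂x^l/∂x'^j) g_{kl}; with g_{kl} = δ_{kl} this is Σ_k (∂x^k/∂x'^i)(∂x^k/∂x'^j).
Jacobian: ∂x/∂u = cos(α), ∂x/∂v = -sin(α), ∂y/∂u = sin(α), ∂y/∂v = cos(α)
g'_{uu} = (cos(α))(cos(α)) + (sin(α))(sin(α)) = 1
g'_{uv} = (cos(α))(-sin(α)) + (sin(α))(cos(α)) = 0
g'_{vv} = (-sin(α))(-sin(α)) + (cos(α))(cos(α)) = 1
g'_{ij} = diag(1, 1)
The Euclidean metric is invariant under rotations.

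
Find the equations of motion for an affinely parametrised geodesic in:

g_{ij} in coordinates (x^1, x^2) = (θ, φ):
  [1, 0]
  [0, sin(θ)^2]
Geodesic equation: d^2x^k/dλ^2 + Γ^k_{ij} (dx^i/dλ)(dx^j/dλ) = 0.
Non-zero Christoffel symbols:
Γ^θ_{φ φ} = -sin(2*θ)/2
Γ^φ_{θ φ} = 1/tan(θ)
Substituting (the symmetric pair Γ^k_{ij}, Γ^k_{ji} combines into a factor 2):
d^2θ/dλ^2 - (sin(2*θ)/2) (dφ/dλ)^2 = 0
d^2φ/dλ^2 + (2/tan(θ)) (dθ/dλ)(dφ/dλ) = 0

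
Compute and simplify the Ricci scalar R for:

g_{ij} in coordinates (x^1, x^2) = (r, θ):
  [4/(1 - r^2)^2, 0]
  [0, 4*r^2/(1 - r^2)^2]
Non-zero Christoffel symbols (Γ^k_{ij} = Γ^k_{ji}):
Γ^r_{r r} = 2*r/(1 - r^2)
Γ^r_{θ θ} = (r^3 + r)/(r^2 - 1)
Γ^θ_{r θ} = (-r^2 - 1)/(r^3 - r)
Ricci tensor (R_{ij} = R^k_{ikj}): R_{rr} = -4/(r^2 - 1)^2, R_{rθ} = 0, R_{θθ} = -4*r^2/(r^2 - 1)^2
Inverse metric: g^{rr} = (1 - r^2)^2/4, g^{θθ} = (1 - r^2)^2/(4*r^2)
R = g^{ij} R_{ij} = ((1 - r^2)^2/4)(-4/(r^2 - 1)^2) + ((1 - r^2)^2/(4*r^2))(-4*r^2/(r^2 - 1)^2) = -2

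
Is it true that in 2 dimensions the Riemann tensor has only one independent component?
The number of independent components is n^2(n^2-1)/12 = 4·3/12 = 1 for n = 2 (e.g. R_{1212}).
Yes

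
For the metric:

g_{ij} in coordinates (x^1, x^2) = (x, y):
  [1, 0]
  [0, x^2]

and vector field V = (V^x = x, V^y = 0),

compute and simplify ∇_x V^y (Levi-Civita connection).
Non-zero Christoffel symbols:
Γ^x_{y y} = -x
Γ^y_{x y} = 1/x
∇_x V^y = ∂_x V^y + Γ^y_{x j} V^j
  = (0) + (0)(x) + (1/x)(0)
  = 0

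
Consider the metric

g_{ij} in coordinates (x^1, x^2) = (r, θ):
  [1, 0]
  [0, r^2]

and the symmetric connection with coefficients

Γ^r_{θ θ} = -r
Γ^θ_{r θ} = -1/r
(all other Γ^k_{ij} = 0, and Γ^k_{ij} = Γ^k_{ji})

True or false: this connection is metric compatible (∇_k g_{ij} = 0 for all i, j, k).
Using ∇_k g_{ij} = ∂_k g_{ij} - Γ^m_{ki} g_{mj} - Γ^m_{kj} g_{im}:
∇_θ g_{rθ} = (0) - (-r) - (-r) = 2*r ≠ 0
So the connection is not metric compatible (it is not the Levi-Civita connection).
False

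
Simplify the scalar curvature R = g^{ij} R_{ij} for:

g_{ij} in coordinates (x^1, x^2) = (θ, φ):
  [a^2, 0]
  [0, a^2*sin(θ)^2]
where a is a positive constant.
Non-zero Christoffel symbols (Γ^k_{ij} = Γ^k_{ji}):
Γ^θ_{φ φ} = -sin(2*θ)/2
Γ^φ_{θ φ} = 1/tan(θ)
Ricci tensor (R_{ij} = R^k_{ikj}): R_{θθ} = 1, R_{θφ} = 0, R_{φφ} = sin(θ)^2
Inverse metric: g^{θθ} = 1/a^2, g^{φφ} = 1/(a^2*sin(θ)^2)
R = g^{ij} R_{ij} = (1/a^2)(1) + (1/(a^2*sin(θ)^2))(sin(θ)^2) = 2/a^2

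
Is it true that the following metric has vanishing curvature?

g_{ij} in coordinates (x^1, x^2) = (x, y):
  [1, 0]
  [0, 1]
All metric components are constant, so every Christoffel symbol vanishes and R^i_{jkl} = 0.
Yes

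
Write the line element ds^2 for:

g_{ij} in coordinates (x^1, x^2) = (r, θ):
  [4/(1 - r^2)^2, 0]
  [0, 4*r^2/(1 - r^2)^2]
ds^2 = g_{ij} dx^i dx^j; only the non-zero components contribute.
ds^2 = (4/(1 - r^2)^2) dr^2 + (4*r^2/(1 - r^2)^2) dθ^2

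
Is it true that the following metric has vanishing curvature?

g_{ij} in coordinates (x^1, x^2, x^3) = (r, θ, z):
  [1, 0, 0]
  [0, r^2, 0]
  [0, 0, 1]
Non-zero Christoffel symbols:
Γ^r_{θ θ} = -r
Γ^θ_{r θ} = 1/r
Ricci tensor: R_{rr} = 0, R_{rθ} = 0, R_{rz} = 0, R_{θθ} = 0, R_{θz} = 0, R_{zz} = 0
All R_{ij} vanish; in 3 dimensions the Riemann tensor is fully determined by the Ricci tensor, so R^i_{jkl} = 0: the metric is flat (curvilinear coordinates on flat space).
Yes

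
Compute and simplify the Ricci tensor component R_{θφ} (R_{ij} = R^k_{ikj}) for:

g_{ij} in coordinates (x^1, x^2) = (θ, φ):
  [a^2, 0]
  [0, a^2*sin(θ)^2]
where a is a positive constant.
Non-zero Christoffel symbols (Γ^k_{ij} = Γ^k_{ji}):
Γ^θ_{φ φ} = -sin(2*θ)/2
Γ^φ_{θ φ} = 1/tan(θ)
R^θ_{θ θ φ} = 0 (a repeated index in an antisymmetric pair)
R^φ_{θ φ φ} = 0 (a repeated index in an antisymmetric pair)
R_{θφ} = R^θ_{θ θ φ} + R^φ_{θ φ φ} = (0) + (0) = 0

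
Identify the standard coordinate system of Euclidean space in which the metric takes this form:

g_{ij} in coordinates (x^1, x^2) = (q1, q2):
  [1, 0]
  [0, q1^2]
The line element ds^2 = dq1^2 + q1^2 dq2^2 is dr^2 + r^2 dθ^2 with q1 = r, q2 = θ.
polar coordinates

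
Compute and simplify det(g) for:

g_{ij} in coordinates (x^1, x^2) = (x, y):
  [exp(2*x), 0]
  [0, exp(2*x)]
For a 2×2 metric: det(g) = g_{11}·g_{22} - g_{12}·g_{21}
= (exp(2*x))·(exp(2*x)) - (0)·(0)
= exp(4*x) - 0
det(g) = exp(4*x)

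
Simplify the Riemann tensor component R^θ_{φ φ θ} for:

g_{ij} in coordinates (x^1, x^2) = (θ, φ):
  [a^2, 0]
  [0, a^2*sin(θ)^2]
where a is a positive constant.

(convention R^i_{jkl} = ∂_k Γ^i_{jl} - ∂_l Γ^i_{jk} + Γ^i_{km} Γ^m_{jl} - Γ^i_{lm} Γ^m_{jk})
Non-zero Christoffel symbols (Γ^k_{ij} = Γ^k_{ji}):
Γ^θ_{φ φ} = -sin(2*θ)/2
Γ^φ_{θ φ} = 1/tan(θ)
R^θ_{φ φ θ} = ∂_φ Γ^θ_{φ θ} - ∂_θ Γ^θ_{φ φ} + Γ^θ_{φ m} Γ^m_{φ θ} - Γ^θ_{θ m} Γ^m_{φ φ}
  = (0) - (-cos(2*θ)) + (-cos(θ)^2) - (0) = -sin(θ)^2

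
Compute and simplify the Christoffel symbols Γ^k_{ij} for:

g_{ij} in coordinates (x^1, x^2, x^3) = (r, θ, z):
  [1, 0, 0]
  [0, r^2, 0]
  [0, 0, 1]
Using Γ^k_{ij} = (1/2) g^{km} (∂_i g_{mj} + ∂_j g_{mi} - ∂_m g_{ij}); the metric is diagonal, so only the m = k term contributes.
Non-zero symbols (using the symmetry Γ^k_{ij} = Γ^k_{ji}):
Γ^r_{θ θ} = (1/2) g^{rr} (∂_θ g_{rθ} + ∂_θ g_{rθ} - ∂_r g_{θθ}) = (1/2)(1)((0) + (0) - (2*r)) = -r
Γ^θ_{r θ} = (1/2) g^{θθ} (∂_r g_{θθ} + ∂_θ g_{θr} - ∂_θ g_{rθ}) = (1/2)(1/r^2)((2*r) + (0) - (0)) = 1/r
All other Christoffel symbols are zero.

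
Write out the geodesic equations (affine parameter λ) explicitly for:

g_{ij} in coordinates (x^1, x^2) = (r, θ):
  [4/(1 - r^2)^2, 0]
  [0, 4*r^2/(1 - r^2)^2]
Geodesic equation: d^2x^k/dλ^2 + Γ^k_{ij} (dx^i/dλ)(dx^j/dλ) = 0.
Non-zero Christoffel symbols:
Γ^r_{r r} = 2*r/(1 - r^2)
Γ^r_{θ θ} = (r^3 + r)/(r^2 - 1)
Γ^θ_{r θ} = (-r^2 - 1)/(r^3 - r)
Substituting (the symmetric pair Γ^k_{ij}, Γ^k_{ji} combines into a factor 2):
d^2r/dλ^2 + (2*r/(1 - r^2)) (dr/dλ)^2 + ((r^3 + r)/(r^2 - 1)) (dθ/dλ)^2 = 0
d^2θ/dλ^2 + ((-2*r^2 - 2)/(r^3 - r)) (dr/dλ)(dθ/dλ) = 0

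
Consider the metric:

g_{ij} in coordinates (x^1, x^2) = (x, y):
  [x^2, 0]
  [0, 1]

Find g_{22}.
With x^1 = x, x^2 = y, g_{22} = g_{yy} is the row-2, column-2 entry of the matrix.
g_{22} = 1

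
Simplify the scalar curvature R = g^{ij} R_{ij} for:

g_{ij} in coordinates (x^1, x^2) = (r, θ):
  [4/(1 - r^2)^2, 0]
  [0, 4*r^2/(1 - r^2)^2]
Non-zero Christoffel symbols (Γ^k_{ij} = Γ^k_{ji}):
Γ^r_{r r} = 2*r/(1 - r^2)
Γ^r_{θ θ} = (r^3 + r)/(r^2 - 1)
Γ^θ_{r θ} = (-r^2 - 1)/(r^3 - r)
Ricci tensor (R_{ij} = R^k_{ikj}): R_{rr} = -4/(r^2 - 1)^2, R_{rθ} = 0, R_{θθ} = -4*r^2/(r^2 - 1)^2
Inverse metric: g^{rr} = (1 - r^2)^2/4, g^{θθ} = (1 - r^2)^2/(4*r^2)
R = g^{ij} R_{ij} = ((1 - r^2)^2/4)(-4/(r^2 - 1)^2) + ((1 - r^2)^2/(4*r^2))(-4*r^2/(r^2 - 1)^2) = -2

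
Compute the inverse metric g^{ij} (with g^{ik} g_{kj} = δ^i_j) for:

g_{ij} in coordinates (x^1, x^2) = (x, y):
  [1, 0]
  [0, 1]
The metric is diagonal, so g^{ij} is diagonal with entries 1/g_{ii}: diag(1, 1).
g^{ij}:
  [1, 0]
  [0, 1]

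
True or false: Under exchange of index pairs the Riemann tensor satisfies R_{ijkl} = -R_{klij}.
The pair-exchange symmetry has a plus sign: R_{ijkl} = +R_{klij}.
False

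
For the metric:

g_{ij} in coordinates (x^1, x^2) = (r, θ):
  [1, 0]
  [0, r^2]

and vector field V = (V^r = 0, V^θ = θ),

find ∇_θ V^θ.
Non-zero Christoffel symbols:
Γ^r_{θ θ} = -r
Γ^θ_{r θ} = 1/r
∇_θ V^θ = ∂_θ V^θ + Γ^θ_{θ j} V^j
  = (1) + (1/r)(0) + (0)(θ)
  = 1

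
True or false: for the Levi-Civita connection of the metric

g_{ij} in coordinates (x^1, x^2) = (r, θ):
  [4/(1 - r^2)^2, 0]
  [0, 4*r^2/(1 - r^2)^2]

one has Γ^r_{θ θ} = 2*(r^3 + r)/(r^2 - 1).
Γ^r_{θ θ} = (1/2) g^{rr} (∂_θ g_{rθ} + ∂_θ g_{rθ} - ∂_r g_{θθ}) = (1/2)((1 - r^2)^2/4)((0) + (0) - (-8*(r^3 + r)/(r^2 - 1)^3)) = (r^3 + r)/(r^2 - 1)
This differs from the proposed value 2*(r^3 + r)/(r^2 - 1).
False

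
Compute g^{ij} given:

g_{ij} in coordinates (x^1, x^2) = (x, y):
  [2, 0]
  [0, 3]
The metric is diagonal, so g^{ij} is diagonal with entries 1/g_{ii}: diag(1/2, 1/3).
g^{ij}:
  [1/2, 0]
  [0, 1/3]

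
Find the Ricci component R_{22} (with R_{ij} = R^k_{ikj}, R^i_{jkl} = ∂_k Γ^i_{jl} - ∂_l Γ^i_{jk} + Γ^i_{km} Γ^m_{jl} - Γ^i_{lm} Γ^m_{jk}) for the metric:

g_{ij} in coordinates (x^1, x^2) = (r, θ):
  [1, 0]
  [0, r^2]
Non-zero Christoffel symbols (Γ^k_{ij} = Γ^k_{ji}):
Γ^r_{θ θ} = -r
Γ^θ_{r θ} = 1/r
R^r_{θ r θ} = ∂_r Γ^r_{θ θ} - ∂_θ Γ^r_{θ r} + Γ^r_{r m} Γ^m_{θ θ} - Γ^r_{θ m} Γ^m_{θ r}
  = (-1) - (0) + (0) - (-1) = 0
R^θ_{θ θ θ} = 0 (a repeated index in an antisymmetric pair)
R_{θθ} = R^r_{θ r θ} + R^θ_{θ θ θ} = (0) + (0) = 0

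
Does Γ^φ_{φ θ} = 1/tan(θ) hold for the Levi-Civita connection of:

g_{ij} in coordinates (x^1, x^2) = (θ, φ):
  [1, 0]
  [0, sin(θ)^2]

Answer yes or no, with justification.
Γ^φ_{φ θ} = (1/2) g^{φφ} (∂_φ g_{φθ} + ∂_θ g_{φφ} - ∂_φ g_{φθ}) = (1/2)(1/sin(θ)^2)((0) + (sin(2*θ)) - (0)) = 1/tan(θ)
This equals the proposed value 1/tan(θ).
Yes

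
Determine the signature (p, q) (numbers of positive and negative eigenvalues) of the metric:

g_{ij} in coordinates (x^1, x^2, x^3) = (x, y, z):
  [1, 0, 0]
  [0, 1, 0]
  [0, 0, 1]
The metric is diagonal, so its eigenvalues are the diagonal entries: 1, 1, 1 (at a generic point, where coordinate-dependent entries are positive).
3 positive, 0 negative.
(3, 0) - Riemannian (positive definite)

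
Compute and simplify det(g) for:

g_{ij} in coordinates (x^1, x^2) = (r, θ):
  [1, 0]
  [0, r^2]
For a 2×2 metric: det(g) = g_{11}·g_{22} - g_{12}·g_{21}
= (1)·(r^2) - (0)·(0)
= r^2 - 0
det(g) = r^2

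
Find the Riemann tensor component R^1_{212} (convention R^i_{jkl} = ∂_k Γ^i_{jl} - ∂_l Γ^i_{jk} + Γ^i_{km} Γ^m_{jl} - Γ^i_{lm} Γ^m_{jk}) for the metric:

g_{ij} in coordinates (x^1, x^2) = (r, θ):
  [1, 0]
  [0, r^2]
Non-zero Christoffel symbols (Γ^k_{ij} = Γ^k_{ji}):
Γ^r_{θ θ} = -r
Γ^θ_{r θ} = 1/r
R^r_{θ r θ} = ∂_r Γ^r_{θ θ} - ∂_θ Γ^r_{θ r} + Γ^r_{r m} Γ^m_{θ θ} - Γ^r_{θ m} Γ^m_{θ r}
  = (-1) - (0) + (0) - (-1) = 0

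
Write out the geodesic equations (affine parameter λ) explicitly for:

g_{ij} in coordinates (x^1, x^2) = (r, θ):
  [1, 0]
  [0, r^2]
Geodesic equation: d^2x^k/dλ^2 + Γ^k_{ij} (dx^i/dλ)(dx^j/dλ) = 0.
Non-zero Christoffel symbols:
Γ^r_{θ θ} = -r
Γ^θ_{r θ} = 1/r
Substituting (the symmetric pair Γ^k_{ij}, Γ^k_{ji} combines into a factor 2):
d^2r/dλ^2 - r (dθ/dλ)^2 = 0
d^2θ/dλ^2 + (2/r) (dr/dλ)(dθ/dλ) = 0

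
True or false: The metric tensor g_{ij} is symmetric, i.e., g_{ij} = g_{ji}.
By definition the metric is a symmetric bilinear form, g_{ij} = g_{ji}.
True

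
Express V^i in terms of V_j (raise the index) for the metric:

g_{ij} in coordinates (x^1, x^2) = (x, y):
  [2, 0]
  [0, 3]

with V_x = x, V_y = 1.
Inverse metric (diagonal): g^{xx} = 1/2, g^{yy} = 1/3
V^i = g^{ij} V_j:
V^x = (1/2)(x) + (0)(1) = x/2
V^y = (0)(x) + (1/3)(1) = 1/3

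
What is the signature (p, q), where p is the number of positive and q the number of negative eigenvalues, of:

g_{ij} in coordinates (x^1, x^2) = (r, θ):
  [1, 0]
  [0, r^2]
The metric is diagonal, so its eigenvalues are the diagonal entries: 1, r^2 (at a generic point, where coordinate-dependent entries are positive).
2 positive, 0 negative.
(2, 0) - Riemannian (positive definite)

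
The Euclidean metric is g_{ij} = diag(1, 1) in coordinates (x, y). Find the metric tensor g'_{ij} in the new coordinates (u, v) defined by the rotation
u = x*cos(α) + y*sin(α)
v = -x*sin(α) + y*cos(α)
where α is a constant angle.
Invert the transformation: x = u*cos(α) - v*sin(α), y = u*sin(α) + v*cos(α)
g'_{ij} = (∂x^k/∂x'^i)(∂x^l/∂x'^j) g_{kl}; with g_{kl} = δ_{kl} this is Σ_k (∂x^k/∂x'^i)(∂x^k/∂x'^j).
Jacobian: ∂x/∂u = cos(α), ∂x/∂v = -sin(α), ∂y/∂u = sin(α), ∂y/∂v = cos(α)
g'_{uu} = (cos(α))(cos(α)) + (sin(α))(sin(α)) = 1
g'_{uv} = (cos(α))(-sin(α)) + (sin(α))(cos(α)) = 0
g'_{vv} = (-sin(α))(-sin(α)) + (cos(α))(cos(α)) = 1
g'_{ij} = diag(1, 1)
The Euclidean metric is invariant under rotations.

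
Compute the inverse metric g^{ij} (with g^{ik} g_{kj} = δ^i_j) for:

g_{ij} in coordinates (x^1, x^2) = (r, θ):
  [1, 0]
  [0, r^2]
The metric is diagonal, so g^{ij} is diagonal with entries 1/g_{ii}: diag(1, 1/(r^2)).
g^{ij}:
  [1, 0]
  [0, 1/r^2]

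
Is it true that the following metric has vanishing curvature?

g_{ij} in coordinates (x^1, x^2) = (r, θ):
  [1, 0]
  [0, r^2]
Non-zero Christoffel symbols:
Γ^r_{θ θ} = -r
Γ^θ_{r θ} = 1/r
Ricci tensor: R_{rr} = 0, R_{rθ} = 0, R_{θθ} = 0
All R_{ij} vanish; in 2 dimensions the Riemann tensor is fully determined by the Ricci tensor, so R^i_{jkl} = 0: the metric is flat (curvilinear coordinates on flat space).
Yes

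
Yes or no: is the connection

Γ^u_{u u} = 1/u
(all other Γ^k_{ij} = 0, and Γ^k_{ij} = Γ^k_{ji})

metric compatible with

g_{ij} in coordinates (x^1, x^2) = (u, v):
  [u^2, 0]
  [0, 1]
Using ∇_k g_{ij} = ∂_k g_{ij} - Γ^m_{ki} g_{mj} - Γ^m_{kj} g_{im}:
e.g. ∇_u g_{uu} = (2*u) - (u) - (u) = 0
Every component ∇_k g_{ij} vanishes: the connection is metric compatible.
Yes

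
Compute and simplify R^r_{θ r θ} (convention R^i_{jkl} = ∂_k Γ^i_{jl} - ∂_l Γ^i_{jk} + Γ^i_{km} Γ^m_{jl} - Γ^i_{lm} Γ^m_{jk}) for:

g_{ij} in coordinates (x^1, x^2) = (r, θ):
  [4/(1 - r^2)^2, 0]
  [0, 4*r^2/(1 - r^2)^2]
Non-zero Christoffel symbols (Γ^k_{ij} = Γ^k_{ji}):
Γ^r_{r r} = 2*r/(1 - r^2)
Γ^r_{θ θ} = (r^3 + r)/(r^2 - 1)
Γ^θ_{r θ} = (-r^2 - 1)/(r^3 - r)
R^r_{θ r θ} = ∂_r Γ^r_{θ θ} - ∂_θ Γ^r_{θ r} + Γ^r_{r m} Γ^m_{θ θ} - Γ^r_{θ m} Γ^m_{θ r}
  = ((r^4 - 4*r^2 - 1)/(r^2 - 1)^2) - (0) + (-2*r^2*(r^2 + 1)/(r^2 - 1)^2) - (-(r^2 + 1)^2/(r^2 - 1)^2) = -4*r^2/(r^2 - 1)^2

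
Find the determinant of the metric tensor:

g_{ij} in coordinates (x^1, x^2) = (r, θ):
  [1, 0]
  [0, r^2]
For a 2×2 metric: det(g) = g_{11}·g_{22} - g_{12}·g_{21}
= (1)·(r^2) - (0)·(0)
= r^2 - 0
det(g) = r^2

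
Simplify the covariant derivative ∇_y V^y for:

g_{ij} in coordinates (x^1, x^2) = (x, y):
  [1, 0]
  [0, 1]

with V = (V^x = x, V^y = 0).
All Christoffel symbols are zero.
∇_y V^y = ∂_y V^y + Γ^y_{y j} V^j
  = (0) + (0)(x) + (0)(0)
  = 0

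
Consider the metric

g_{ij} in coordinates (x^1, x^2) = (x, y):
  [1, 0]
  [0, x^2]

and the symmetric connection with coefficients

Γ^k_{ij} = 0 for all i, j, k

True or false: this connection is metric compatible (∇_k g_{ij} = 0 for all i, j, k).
Using ∇_k g_{ij} = ∂_k g_{ij} - Γ^m_{ki} g_{mj} - Γ^m_{kj} g_{im}:
∇_x g_{yy} = (2*x) - (0) - (0) = 2*x ≠ 0
So the connection is not metric compatible (it is not the Levi-Civita connection).
False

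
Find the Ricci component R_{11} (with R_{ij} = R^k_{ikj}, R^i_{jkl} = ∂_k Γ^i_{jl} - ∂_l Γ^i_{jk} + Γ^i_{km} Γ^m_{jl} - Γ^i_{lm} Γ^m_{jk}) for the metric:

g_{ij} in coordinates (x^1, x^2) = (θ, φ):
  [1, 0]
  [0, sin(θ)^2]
Non-zero Christoffel symbols (Γ^k_{ij} = Γ^k_{ji}):
Γ^θ_{φ φ} = -sin(2*θ)/2
Γ^φ_{θ φ} = 1/tan(θ)
R^θ_{θ θ θ} = 0 (a repeated index in an antisymmetric pair)
R^φ_{θ φ θ} = ∂_φ Γ^φ_{θ θ} - ∂_θ Γ^φ_{θ φ} + Γ^φ_{φ m} Γ^m_{θ θ} - Γ^φ_{θ m} Γ^m_{θ φ}
  = (0) - (-1/sin(θ)^2) + (0) - (1/tan(θ)^2) = 1
R_{θθ} = R^θ_{θ θ θ} + R^φ_{θ φ θ} = (0) + (1) = 1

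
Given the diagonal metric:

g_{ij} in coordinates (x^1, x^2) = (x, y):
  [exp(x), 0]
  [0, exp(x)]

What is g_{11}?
With x^1 = x, x^2 = y, g_{11} = g_{xx} is the row-1, column-1 entry of the matrix.
g_{11} = exp(x)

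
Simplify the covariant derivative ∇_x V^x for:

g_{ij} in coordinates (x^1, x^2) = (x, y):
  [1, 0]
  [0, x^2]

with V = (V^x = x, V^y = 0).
Non-zero Christoffel symbols:
Γ^x_{y y} = -x
Γ^y_{x y} = 1/x
∇_x V^x = ∂_x V^x + Γ^x_{x j} V^j
  = (1) + (0)(x) + (0)(0)
  = 1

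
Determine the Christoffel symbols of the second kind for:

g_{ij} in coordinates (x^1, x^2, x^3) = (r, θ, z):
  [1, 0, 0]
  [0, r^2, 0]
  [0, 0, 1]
Using Γ^k_{ij} = (1/2) g^{km} (∂_i g_{mj} + ∂_j g_{mi} - ∂_m g_{ij}); the metric is diagonal, so only the m = k term contributes.
Non-zero symbols (using the symmetry Γ^k_{ij} = Γ^k_{ji}):
Γ^r_{θ θ} = (1/2) g^{rr} (∂_θ g_{rθ} + ∂_θ g_{rθ} - ∂_r g_{θθ}) = (1/2)(1)((0) + (0) - (2*r)) = -r
Γ^θ_{r θ} = (1/2) g^{θθ} (∂_r g_{θθ} + ∂_θ g_{θr} - ∂_θ g_{rθ}) = (1/2)(1/r^2)((2*r) + (0) - (0)) = 1/r
All other Christoffel symbols are zero.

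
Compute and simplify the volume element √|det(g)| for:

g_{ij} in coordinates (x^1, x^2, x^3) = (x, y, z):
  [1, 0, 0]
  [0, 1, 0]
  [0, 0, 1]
det(g) = 1
√|det(g)| = 1
Volume element: dV = 1 dx dy dz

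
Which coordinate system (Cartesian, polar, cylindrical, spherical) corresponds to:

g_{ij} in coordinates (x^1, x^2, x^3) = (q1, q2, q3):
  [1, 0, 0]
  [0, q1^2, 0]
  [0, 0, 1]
The line element ds^2 = dq1^2 + q1^2 dq2^2 + dq3^2 is dr^2 + r^2 dθ^2 + dz^2 with q1 = r, q2 = θ, q3 = z.
cylindrical coordinates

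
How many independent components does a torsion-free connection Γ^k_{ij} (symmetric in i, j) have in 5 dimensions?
Γ^k_{ij} has n choices for the upper index and n(n+1)/2 independent symmetric lower index pairs.
Total = 5 × 5×6/2 = 5 × 15 = 75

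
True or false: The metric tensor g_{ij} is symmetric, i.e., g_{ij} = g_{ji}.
By definition the metric is a symmetric bilinear form, g_{ij} = g_{ji}.
True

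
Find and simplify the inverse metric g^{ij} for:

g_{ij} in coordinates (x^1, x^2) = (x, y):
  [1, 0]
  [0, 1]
The metric is diagonal, so g^{ij} is diagonal with entries 1/g_{ii}: diag(1, 1).
g^{ij}:
  [1, 0]
  [0, 1]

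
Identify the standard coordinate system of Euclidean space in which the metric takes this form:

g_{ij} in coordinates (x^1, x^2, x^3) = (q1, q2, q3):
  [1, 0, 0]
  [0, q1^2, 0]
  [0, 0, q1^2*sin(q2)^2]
The line element ds^2 = dq1^2 + q1^2 dq2^2 + q1^2 sin(q2)^2 dq3^2 is dr^2 + r^2 dθ^2 + r^2 sin(θ)^2 dφ^2 with q1 = r, q2 = θ, q3 = φ.
spherical coordinates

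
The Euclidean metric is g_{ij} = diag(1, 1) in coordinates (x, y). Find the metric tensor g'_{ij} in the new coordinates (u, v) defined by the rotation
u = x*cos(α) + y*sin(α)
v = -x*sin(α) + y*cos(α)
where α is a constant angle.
Invert the transformation: x = u*cos(α) - v*sin(α), y = u*sin(α) + v*cos(α)
g'_{ij} = (∂x^k/∂x'^i)(∂x^l/∂x'^j) g_{kl}; with g_{kl} = δ_{kl} this is Σ_k (∂x^k/∂x'^i)(∂x^k/∂x'^j).
Jacobian: ∂x/∂u = cos(α), ∂x/∂v = -sin(α), ∂y/∂u = sin(α), ∂y/∂v = cos(α)
g'_{uu} = (cos(α))(cos(α)) + (sin(α))(sin(α)) = 1
g'_{uv} = (cos(α))(-sin(α)) + (sin(α))(cos(α)) = 0
g'_{vv} = (-sin(α))(-sin(α)) + (cos(α))(cos(α)) = 1
g'_{ij} = diag(1, 1)
The Euclidean metric is invariant under rotations.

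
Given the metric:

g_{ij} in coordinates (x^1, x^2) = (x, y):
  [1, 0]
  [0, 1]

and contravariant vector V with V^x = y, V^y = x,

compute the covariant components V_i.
V_i = g_{ij} V^j:
V_x = (1)(y) + (0)(x) = y
V_y = (0)(y) + (1)(x) = x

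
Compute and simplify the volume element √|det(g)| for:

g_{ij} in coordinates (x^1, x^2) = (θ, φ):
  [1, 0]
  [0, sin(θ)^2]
det(g) = sin(θ)^2
√|det(g)| = sin(θ) (taking 0 < θ < π so that |sin(θ)| = sin(θ))
Volume element: dV = sin(θ) dθ dφ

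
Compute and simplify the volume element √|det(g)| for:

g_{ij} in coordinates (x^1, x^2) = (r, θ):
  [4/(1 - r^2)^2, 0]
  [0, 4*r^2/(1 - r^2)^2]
det(g) = 16*r^2/(1 - r^2)^4
√|det(g)| = 4*r/(r^2 - 1)^2
Volume element: dV = 4*r/(r^2 - 1)^2 dr dθ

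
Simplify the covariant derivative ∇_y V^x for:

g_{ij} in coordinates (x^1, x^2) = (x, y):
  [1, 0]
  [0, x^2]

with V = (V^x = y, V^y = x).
Non-zero Christoffel symbols:
Γ^x_{y y} = -x
Γ^y_{x y} = 1/x
∇_y V^x = ∂_y V^x + Γ^x_{y j} V^j
  = (1) + (0)(y) + (-x)(x)
  = 1 - x^2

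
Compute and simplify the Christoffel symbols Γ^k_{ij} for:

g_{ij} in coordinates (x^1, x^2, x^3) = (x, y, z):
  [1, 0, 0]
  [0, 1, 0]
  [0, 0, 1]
Using Γ^k_{ij} = (1/2) g^{km} (∂_i g_{mj} + ∂_j g_{mi} - ∂_m g_{ij}); the metric is diagonal, so only the m = k term contributes.
Every metric component is constant, so all ∂_m g_{ij} = 0 and every Christoffel symbol vanishes.
All Christoffel symbols are zero.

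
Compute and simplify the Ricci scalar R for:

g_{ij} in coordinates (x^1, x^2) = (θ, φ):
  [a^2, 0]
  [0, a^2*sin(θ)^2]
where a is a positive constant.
Non-zero Christoffel symbols (Γ^k_{ij} = Γ^k_{ji}):
Γ^θ_{φ φ} = -sin(2*θ)/2
Γ^φ_{θ φ} = 1/tan(θ)
Ricci tensor (R_{ij} = R^k_{ikj}): R_{θθ} = 1, R_{θφ} = 0, R_{φφ} = sin(θ)^2
Inverse metric: g^{θθ} = 1/a^2, g^{φφ} = 1/(a^2*sin(θ)^2)
R = g^{ij} R_{ij} = (1/a^2)(1) + (1/(a^2*sin(θ)^2))(sin(θ)^2) = 2/a^2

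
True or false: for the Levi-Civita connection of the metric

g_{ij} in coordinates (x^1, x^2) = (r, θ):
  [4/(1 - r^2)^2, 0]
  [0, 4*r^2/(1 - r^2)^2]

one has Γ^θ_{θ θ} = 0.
Γ^θ_{θ θ} = (1/2) g^{θθ} (∂_θ g_{θθ} + ∂_θ g_{θθ} - ∂_θ g_{θθ}) = (1/2)((1 - r^2)^2/(4*r^2))((0) + (0) - (0)) = 0
This equals the proposed value 0.
True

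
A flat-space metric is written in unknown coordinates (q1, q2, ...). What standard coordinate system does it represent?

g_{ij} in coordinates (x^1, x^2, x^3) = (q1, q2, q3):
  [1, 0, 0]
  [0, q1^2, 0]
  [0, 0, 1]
The line element ds^2 = dq1^2 + q1^2 dq2^2 + dq3^2 is dr^2 + r^2 dθ^2 + dz^2 with q1 = r, q2 = θ, q3 = z.
cylindrical coordinates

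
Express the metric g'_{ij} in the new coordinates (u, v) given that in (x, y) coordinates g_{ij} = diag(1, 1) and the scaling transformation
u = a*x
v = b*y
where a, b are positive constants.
Invert the transformation: x = u/a, y = v/b
g'_{ij} = (∂x^k/∂x'^i)(∂x^l/∂x'^j) g_{kl}; with g_{kl} = δ_{kl} this is Σ_k (∂x^k/∂x'^i)(∂x^k/∂x'^j).
Jacobian: ∂x/∂u = 1/a, ∂x/∂v = 0, ∂y/∂u = 0, ∂y/∂v = 1/b
g'_{uu} = (1/a)(1/a) + (0)(0) = 1/a^2
g'_{uv} = (1/a)(0) + (0)(1/b) = 0
g'_{vv} = (0)(0) + (1/b)(1/b) = 1/b^2
g'_{ij} = diag(1/a^2, 1/b^2)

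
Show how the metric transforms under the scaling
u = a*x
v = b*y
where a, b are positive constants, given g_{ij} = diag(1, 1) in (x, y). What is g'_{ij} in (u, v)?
Invert the transformation: x = u/a, y = v/b
g'_{ij} = (∂x^k/∂x'^i)(∂x^l/∂x'^j) g_{kl}; with g_{kl} = δ_{kl} this is Σ_k (∂x^k/∂x'^i)(∂x^k/∂x'^j).
Jacobian: ∂x/∂u = 1/a, ∂x/∂v = 0, ∂y/∂u = 0, ∂y/∂v = 1/b
g'_{uu} = (1/a)(1/a) + (0)(0) = 1/a^2
g'_{uv} = (1/a)(0) + (0)(1/b) = 0
g'_{vv} = (0)(0) + (1/b)(1/b) = 1/b^2
g'_{ij} = diag(1/a^2, 1/b^2)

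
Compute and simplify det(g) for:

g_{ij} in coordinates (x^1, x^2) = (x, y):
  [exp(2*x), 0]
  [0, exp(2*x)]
For a 2×2 metric: det(g) = g_{11}·g_{22} - g_{12}·g_{21}
= (exp(2*x))·(exp(2*x)) - (0)·(0)
= exp(4*x) - 0
det(g) = exp(4*x)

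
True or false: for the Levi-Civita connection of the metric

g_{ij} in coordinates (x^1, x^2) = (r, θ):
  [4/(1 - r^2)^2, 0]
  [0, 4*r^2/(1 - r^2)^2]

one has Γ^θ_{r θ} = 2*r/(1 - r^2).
Γ^θ_{r θ} = (1/2) g^{θθ} (∂_r g_{θθ} + ∂_θ g_{θr} - ∂_θ g_{rθ}) = (1/2)((1 - r^2)^2/(4*r^2))((-8*(r^3 + r)/(r^2 - 1)^3) + (0) - (0)) = (-r^2 - 1)/(r^3 - r)
This differs from the proposed value 2*r/(1 - r^2).
False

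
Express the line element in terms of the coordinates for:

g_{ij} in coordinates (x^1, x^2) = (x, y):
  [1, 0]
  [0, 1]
ds^2 = g_{ij} dx^i dx^j; only the non-zero components contribute.
ds^2 = dx^2 + dy^2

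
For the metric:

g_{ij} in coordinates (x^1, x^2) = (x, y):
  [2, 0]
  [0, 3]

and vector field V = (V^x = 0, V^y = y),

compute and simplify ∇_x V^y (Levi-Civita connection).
All Christoffel symbols are zero.
∇_x V^y = ∂_x V^y + Γ^y_{x j} V^j
  = (0) + (0)(0) + (0)(y)
  = 0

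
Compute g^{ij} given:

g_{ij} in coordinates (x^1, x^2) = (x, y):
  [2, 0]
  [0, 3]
The metric is diagonal, so g^{ij} is diagonal with entries 1/g_{ii}: diag(1/2, 1/3).
g^{ij}:
  [1/2, 0]
  [0, 1/3]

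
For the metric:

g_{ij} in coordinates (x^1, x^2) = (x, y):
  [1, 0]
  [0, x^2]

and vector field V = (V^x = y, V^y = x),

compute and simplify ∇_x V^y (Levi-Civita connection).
Non-zero Christoffel symbols:
Γ^x_{y y} = -x
Γ^y_{x y} = 1/x
∇_x V^y = ∂_x V^y + Γ^y_{x j} V^j
  = (1) + (0)(y) + (1/x)(x)
  = 2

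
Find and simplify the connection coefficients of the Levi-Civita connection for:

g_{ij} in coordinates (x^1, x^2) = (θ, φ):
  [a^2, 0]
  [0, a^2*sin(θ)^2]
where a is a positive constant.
Using Γ^k_{ij} = (1/2) g^{km} (∂_i g_{mj} + ∂_j g_{mi} - ∂_m g_{ij}); the metric is diagonal, so only the m = k term contributes.
Non-zero symbols (using the symmetry Γ^k_{ij} = Γ^k_{ji}):
Γ^θ_{φ φ} = (1/2) g^{θθ} (∂_φ g_{θφ} + ∂_φ g_{θφ} - ∂_θ g_{φφ}) = (1/2)(1/a^2)((0) + (0) - (a^2*sin(2*θ))) = -sin(2*θ)/2
Γ^φ_{θ φ} = (1/2) g^{φφ} (∂_θ g_{φφ} + ∂_φ g_{φθ} - ∂_φ g_{θφ}) = (1/2)(1/(a^2*sin(θ)^2))((a^2*sin(2*θ)) + (0) - (0)) = 1/tan(θ)
All other Christoffel symbols are zero.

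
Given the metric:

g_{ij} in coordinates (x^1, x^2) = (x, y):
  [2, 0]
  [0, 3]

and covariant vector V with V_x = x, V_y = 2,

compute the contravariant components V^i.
Inverse metric (diagonal): g^{xx} = 1/2, g^{yy} = 1/3
V^i = g^{ij} V_j:
V^x = (1/2)(x) + (0)(2) = x/2
V^y = (0)(x) + (1/3)(2) = 2/3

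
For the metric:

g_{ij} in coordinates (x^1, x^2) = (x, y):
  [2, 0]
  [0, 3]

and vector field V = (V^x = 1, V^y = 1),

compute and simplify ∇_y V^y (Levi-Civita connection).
All Christoffel symbols are zero.
∇_y V^y = ∂_y V^y + Γ^y_{y j} V^j
  = (0) + (0)(1) + (0)(1)
  = 0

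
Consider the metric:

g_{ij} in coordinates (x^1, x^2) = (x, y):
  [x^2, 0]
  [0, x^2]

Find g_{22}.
With x^1 = x, x^2 = y, g_{22} = g_{yy} is the row-2, column-2 entry of the matrix.
g_{22} = x^2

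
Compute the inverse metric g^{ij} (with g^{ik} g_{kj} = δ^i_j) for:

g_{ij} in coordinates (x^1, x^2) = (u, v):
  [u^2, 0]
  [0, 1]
The metric is diagonal, so g^{ij} is diagonal with entries 1/g_{ii}: diag(1/(u^2), 1).
g^{ij}:
  [1/u^2, 0]
  [0, 1]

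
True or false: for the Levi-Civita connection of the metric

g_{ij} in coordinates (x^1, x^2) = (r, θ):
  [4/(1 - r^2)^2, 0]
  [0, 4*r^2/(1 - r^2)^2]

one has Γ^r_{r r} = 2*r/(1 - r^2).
Γ^r_{r r} = (1/2) g^{rr} (∂_r g_{rr} + ∂_r g_{rr} - ∂_r g_{rr}) = (1/2)((1 - r^2)^2/4)((16*r/(1 - r^2)^3) + (16*r/(1 - r^2)^3) - (16*r/(1 - r^2)^3)) = 2*r/(1 - r^2)
This equals the proposed value 2*r/(1 - r^2).
True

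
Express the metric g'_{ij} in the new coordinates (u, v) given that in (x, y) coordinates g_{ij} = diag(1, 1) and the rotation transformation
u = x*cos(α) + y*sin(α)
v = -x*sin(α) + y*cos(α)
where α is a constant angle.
Invert the transformation: x = u*cos(α) - v*sin(α), y = u*sin(α) + v*cos(α)
g'_{ij} = (∂x^k/∂x'^i)(∂x^l/∂x'^j) g_{kl}; with g_{kl} = δ_{kl} this is Σ_k (∂x^k/∂x'^i)(∂x^k/∂x'^j).
Jacobian: ∂x/∂u = cos(α), ∂x/∂v = -sin(α), ∂y/∂u = sin(α), ∂y/∂v = cos(α)
g'_{uu} = (cos(α))(cos(α)) + (sin(α))(sin(α)) = 1
g'_{uv} = (cos(α))(-sin(α)) + (sin(α))(cos(α)) = 0
g'_{vv} = (-sin(α))(-sin(α)) + (cos(α))(cos(α)) = 1
g'_{ij} = diag(1, 1)
The Euclidean metric is invariant under rotations.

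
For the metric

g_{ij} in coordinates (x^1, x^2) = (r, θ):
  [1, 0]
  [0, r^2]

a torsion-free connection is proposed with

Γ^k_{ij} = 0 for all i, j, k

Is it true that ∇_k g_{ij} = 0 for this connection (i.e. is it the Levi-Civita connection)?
Using ∇_k g_{ij} = ∂_k g_{ij} - Γ^m_{ki} g_{mj} - Γ^m_{kj} g_{im}:
∇_r g_{θθ} = (2*r) - (0) - (0) = 2*r ≠ 0
So the connection is not metric compatible (it is not the Levi-Civita connection).
No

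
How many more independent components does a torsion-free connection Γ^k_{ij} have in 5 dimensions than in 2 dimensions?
Independent components in n dimensions: n × n(n+1)/2 = n^2(n+1)/2.
5D: 5 × 15 = 75
2D: 2 × 3 = 6
Difference = 75 - 6 = 69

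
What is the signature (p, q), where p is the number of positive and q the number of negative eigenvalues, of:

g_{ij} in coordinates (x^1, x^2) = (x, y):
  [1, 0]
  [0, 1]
The metric is diagonal, so its eigenvalues are the diagonal entries: 1, 1 (at a generic point, where coordinate-dependent entries are positive).
2 positive, 0 negative.
(2, 0) - Riemannian (positive definite)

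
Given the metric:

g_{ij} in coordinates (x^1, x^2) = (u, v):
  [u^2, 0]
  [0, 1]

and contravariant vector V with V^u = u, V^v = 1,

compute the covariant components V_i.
V_i = g_{ij} V^j:
V_u = (u^2)(u) + (0)(1) = u^3
V_v = (0)(u) + (1)(1) = 1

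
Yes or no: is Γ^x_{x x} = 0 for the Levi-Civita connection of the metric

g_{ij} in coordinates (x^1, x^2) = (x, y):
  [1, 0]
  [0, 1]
Γ^x_{x x} = (1/2) g^{xx} (∂_x g_{xx} + ∂_x g_{xx} - ∂_x g_{xx}) = (1/2)(1)((0) + (0) - (0)) = 0
This equals the proposed value 0.
Yes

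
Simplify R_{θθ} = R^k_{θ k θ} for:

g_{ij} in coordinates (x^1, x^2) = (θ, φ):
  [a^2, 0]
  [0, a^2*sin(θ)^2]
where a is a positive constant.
Non-zero Christoffel symbols (Γ^k_{ij} = Γ^k_{ji}):
Γ^θ_{φ φ} = -sin(2*θ)/2
Γ^φ_{θ φ} = 1/tan(θ)
R^θ_{θ θ θ} = 0 (a repeated index in an antisymmetric pair)
R^φ_{θ φ θ} = ∂_φ Γ^φ_{θ θ} - ∂_θ Γ^φ_{θ φ} + Γ^φ_{φ m} Γ^m_{θ θ} - Γ^φ_{θ m} Γ^m_{θ φ}
  = (0) - (-1/sin(θ)^2) + (0) - (1/tan(θ)^2) = 1
R_{θθ} = R^θ_{θ θ θ} + R^φ_{θ φ θ} = (0) + (1) = 1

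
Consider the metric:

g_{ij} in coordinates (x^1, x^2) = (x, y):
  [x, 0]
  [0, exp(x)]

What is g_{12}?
With x^1 = x, x^2 = y, g_{12} = g_{xy} is the row-1, column-2 entry of the matrix.
g_{12} = 0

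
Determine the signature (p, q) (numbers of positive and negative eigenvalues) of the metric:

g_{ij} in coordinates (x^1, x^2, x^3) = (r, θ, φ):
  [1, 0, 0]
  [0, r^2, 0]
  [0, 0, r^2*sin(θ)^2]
The metric is diagonal, so its eigenvalues are the diagonal entries: 1, r^2, r^2*sin(θ)^2 (at a generic point, where coordinate-dependent entries are positive).
3 positive, 0 negative.
(3, 0) - Riemannian (positive definite)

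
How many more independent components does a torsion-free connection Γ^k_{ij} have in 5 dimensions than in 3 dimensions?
Independent components in n dimensions: n × n(n+1)/2 = n^2(n+1)/2.
5D: 5 × 15 = 75
3D: 3 × 6 = 18
Difference = 75 - 18 = 57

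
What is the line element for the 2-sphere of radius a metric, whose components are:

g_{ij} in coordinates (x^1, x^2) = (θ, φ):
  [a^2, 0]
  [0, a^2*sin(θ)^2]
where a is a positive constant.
ds^2 = g_{ij} dx^i dx^j; only the non-zero components contribute.
ds^2 = a^2 dθ^2 + a^2*sin(θ)^2 dφ^2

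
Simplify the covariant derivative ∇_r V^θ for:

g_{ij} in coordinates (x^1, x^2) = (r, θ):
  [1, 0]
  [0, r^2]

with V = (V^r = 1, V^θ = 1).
Non-zero Christoffel symbols:
Γ^r_{θ θ} = -r
Γ^θ_{r θ} = 1/r
∇_r V^θ = ∂_r V^θ + Γ^θ_{r j} V^j
  = (0) + (0)(1) + (1/r)(1)
  = 1/r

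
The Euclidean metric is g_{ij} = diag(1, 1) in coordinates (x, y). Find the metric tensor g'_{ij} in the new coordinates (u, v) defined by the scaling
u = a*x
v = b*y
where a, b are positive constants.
Invert the transformation: x = u/a, y = v/b
g'_{ij} = (∂x^k/∂x'^i)(∂x^l/∂x'^j) g_{kl}; with g_{kl} = δ_{kl} this is Σ_k (∂x^k/∂x'^i)(∂x^k/∂x'^j).
Jacobian: ∂x/∂u = 1/a, ∂x/∂v = 0, ∂y/∂u = 0, ∂y/∂v = 1/b
g'_{uu} = (1/a)(1/a) + (0)(0) = 1/a^2
g'_{uv} = (1/a)(0) + (0)(1/b) = 0
g'_{vv} = (0)(0) + (1/b)(1/b) = 1/b^2
g'_{ij} = diag(1/a^2, 1/b^2)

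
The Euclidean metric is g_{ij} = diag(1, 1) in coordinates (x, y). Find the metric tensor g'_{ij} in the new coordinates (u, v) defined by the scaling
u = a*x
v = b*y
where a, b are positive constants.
Invert the transformation: x = u/a, y = v/b
g'_{ij} = (∂x^k/∂x'^i)(∂x^l/∂x'^j) g_{kl}; with g_{kl} = δ_{kl} this is Σ_k (∂x^k/∂x'^i)(∂x^k/∂x'^j).
Jacobian: ∂x/∂u = 1/a, ∂x/∂v = 0, ∂y/∂u = 0, ∂y/∂v = 1/b
g'_{uu} = (1/a)(1/a) + (0)(0) = 1/a^2
g'_{uv} = (1/a)(0) + (0)(1/b) = 0
g'_{vv} = (0)(0) + (1/b)(1/b) = 1/b^2
g'_{ij} = diag(1/a^2, 1/b^2)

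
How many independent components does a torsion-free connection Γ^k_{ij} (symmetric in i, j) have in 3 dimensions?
Γ^k_{ij} has n choices for the upper index and n(n+1)/2 independent symmetric lower index pairs.
Total = 3 × 3×4/2 = 3 × 6 = 18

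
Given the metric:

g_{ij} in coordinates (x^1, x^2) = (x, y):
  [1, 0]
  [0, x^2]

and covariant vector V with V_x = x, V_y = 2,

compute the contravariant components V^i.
Inverse metric (diagonal): g^{xx} = 1, g^{yy} = 1/x^2
V^i = g^{ij} V_j:
V^x = (1)(x) + (0)(2) = x
V^y = (0)(x) + (1/x^2)(2) = 2/x^2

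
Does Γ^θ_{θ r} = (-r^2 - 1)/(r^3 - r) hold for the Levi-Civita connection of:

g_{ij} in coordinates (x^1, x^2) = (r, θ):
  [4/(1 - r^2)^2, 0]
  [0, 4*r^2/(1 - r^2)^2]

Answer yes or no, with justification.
Γ^θ_{θ r} = (1/2) g^{θθ} (∂_θ g_{θr} + ∂_r g_{θθ} - ∂_θ g_{θr}) = (1/2)((1 - r^2)^2/(4*r^2))((0) + (-8*(r^3 + r)/(r^2 - 1)^3) - (0)) = (-r^2 - 1)/(r^3 - r)
This equals the proposed value (-r^2 - 1)/(r^3 - r).
Yes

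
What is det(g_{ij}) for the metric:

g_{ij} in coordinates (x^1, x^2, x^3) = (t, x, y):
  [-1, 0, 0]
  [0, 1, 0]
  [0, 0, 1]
Diagonal metric: det(g) = g_{11}·g_{22}·g_{33}
= (-1)·(1)·(1)
det(g) = -1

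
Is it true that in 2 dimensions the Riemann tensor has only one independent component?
The number of independent components is n^2(n^2-1)/12 = 4·3/12 = 1 for n = 2 (e.g. R_{1212}).
Yes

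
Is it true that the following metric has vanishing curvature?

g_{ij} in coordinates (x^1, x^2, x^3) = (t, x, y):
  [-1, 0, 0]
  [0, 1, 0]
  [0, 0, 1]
All metric components are constant, so every Christoffel symbol vanishes and R^i_{jkl} = 0.
Yes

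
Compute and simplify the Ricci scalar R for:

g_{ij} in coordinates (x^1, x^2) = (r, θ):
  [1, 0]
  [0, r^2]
Non-zero Christoffel symbols (Γ^k_{ij} = Γ^k_{ji}):
Γ^r_{θ θ} = -r
Γ^θ_{r θ} = 1/r
Ricci tensor (R_{ij} = R^k_{ikj}): R_{rr} = 0, R_{rθ} = 0, R_{θθ} = 0
Inverse metric: g^{rr} = 1, g^{θθ} = 1/r^2
R = g^{ij} R_{ij} = (1)(0) + (1/r^2)(0) = 0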